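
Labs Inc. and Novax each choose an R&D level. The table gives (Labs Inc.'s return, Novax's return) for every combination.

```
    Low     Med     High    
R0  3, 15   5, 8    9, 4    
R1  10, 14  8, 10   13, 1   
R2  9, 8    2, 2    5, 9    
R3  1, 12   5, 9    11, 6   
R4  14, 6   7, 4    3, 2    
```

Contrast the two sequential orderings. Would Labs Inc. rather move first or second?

first

If Labs Inc. leads: Novax's best replies are R0→Low, R1→Low, R2→High, R3→Low, R4→Low; Labs Inc.'s induced payoffs 3, 10, 5, 1, 14; outcome (R4, Low), payoffs (14, 6).
If Novax leads: Labs Inc.'s best replies are Low→R4, Med→R1, High→R1; Novax's induced payoffs 6, 10, 1; outcome (R1, Med), payoffs (8, 10).
Labs Inc. gets 14 moving first and 8 moving second, so Labs Inc. prefers to move first.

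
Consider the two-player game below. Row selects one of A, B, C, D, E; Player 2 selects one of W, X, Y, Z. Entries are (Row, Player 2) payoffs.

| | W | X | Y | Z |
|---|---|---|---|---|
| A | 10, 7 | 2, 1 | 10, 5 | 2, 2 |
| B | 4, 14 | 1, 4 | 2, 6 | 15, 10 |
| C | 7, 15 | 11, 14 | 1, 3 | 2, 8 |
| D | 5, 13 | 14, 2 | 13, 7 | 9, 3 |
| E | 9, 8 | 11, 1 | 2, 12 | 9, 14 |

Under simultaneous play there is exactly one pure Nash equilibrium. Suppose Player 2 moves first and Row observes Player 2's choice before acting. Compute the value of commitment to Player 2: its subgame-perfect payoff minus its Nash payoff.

3

Solve by backward induction (Player 2 leads).
- W → Row plays A (best of 10, 4, 7, 5, 9); Player 2 gets 7.
- X → Row plays D (best of 2, 1, 11, 14, 11); Player 2 gets 2.
- Y → Row plays D (best of 10, 2, 1, 13, 2); Player 2 gets 7.
- Z → Row plays B (best of 2, 15, 2, 9, 9); Player 2 gets 10.
Maximizing over 7, 2, 7, 10, Player 2 chooses Z. Subgame-perfect outcome: (B, Z) with payoffs (15, 10).
Under simultaneous play:
Row's best replies: W→A; X→D; Y→D; Z→B.
Player 2's best replies: A→W; B→W; C→W; D→W; E→Z.
Only (A, W) has each player best-responding; Nash payoffs (10, 7).
Player 2's commitment gain: 10 − 7 = 3.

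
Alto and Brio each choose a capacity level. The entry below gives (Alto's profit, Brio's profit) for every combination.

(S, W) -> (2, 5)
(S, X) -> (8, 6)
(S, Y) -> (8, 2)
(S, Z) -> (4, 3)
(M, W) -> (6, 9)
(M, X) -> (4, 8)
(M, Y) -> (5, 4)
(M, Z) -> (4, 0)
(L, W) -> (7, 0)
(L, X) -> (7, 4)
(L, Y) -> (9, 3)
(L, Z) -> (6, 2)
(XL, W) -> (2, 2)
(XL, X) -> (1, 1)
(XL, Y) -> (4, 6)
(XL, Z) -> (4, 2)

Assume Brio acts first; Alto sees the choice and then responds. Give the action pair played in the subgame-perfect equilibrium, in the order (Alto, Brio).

Alto best-responds to each possible Brio move:
- W: Alto compares 2, 6, 7, 2 and picks L; Brio would get 0.
- X: Alto compares 8, 4, 7, 1 and picks S; Brio would get 6.
- Y: Alto compares 8, 5, 9, 4 and picks L; Brio would get 3.
- Z: Alto compares 4, 4, 6, 4 and picks L; Brio would get 2.
Among 0, 6, 3, 2, the best is 6 at X. Subgame-perfect outcome: (S, X) with payoffs (8, 6).

(S, X)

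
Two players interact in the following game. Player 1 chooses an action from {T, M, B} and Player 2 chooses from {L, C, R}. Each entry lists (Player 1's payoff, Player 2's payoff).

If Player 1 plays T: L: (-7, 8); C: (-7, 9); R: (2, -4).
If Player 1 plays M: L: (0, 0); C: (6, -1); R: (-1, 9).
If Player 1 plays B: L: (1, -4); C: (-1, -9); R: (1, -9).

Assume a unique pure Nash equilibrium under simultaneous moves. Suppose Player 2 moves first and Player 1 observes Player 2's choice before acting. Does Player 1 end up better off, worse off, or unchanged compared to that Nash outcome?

Work backward from Player 1's decision.
- L: Player 1 compares -7, 0, 1 and picks B; Player 2 would get -4.
- C: Player 1 compares -7, 6, -1 and picks M; Player 2 would get -1.
- R: Player 1 compares 2, -1, 1 and picks T; Player 2 would get -4.
Maximizing over -4, -1, -4, Player 2 chooses C. Subgame-perfect outcome: (M, C) with payoffs (6, -1).
Under simultaneous play:
Player 1's best replies: L→B; C→M; R→T.
Player 2's best replies: T→C; M→R; B→L.
Only (B, L) has each player best-responding; Nash payoffs (1, -4).
Player 1 earns 6 sequentially versus 1 at the Nash outcome: better off.

better off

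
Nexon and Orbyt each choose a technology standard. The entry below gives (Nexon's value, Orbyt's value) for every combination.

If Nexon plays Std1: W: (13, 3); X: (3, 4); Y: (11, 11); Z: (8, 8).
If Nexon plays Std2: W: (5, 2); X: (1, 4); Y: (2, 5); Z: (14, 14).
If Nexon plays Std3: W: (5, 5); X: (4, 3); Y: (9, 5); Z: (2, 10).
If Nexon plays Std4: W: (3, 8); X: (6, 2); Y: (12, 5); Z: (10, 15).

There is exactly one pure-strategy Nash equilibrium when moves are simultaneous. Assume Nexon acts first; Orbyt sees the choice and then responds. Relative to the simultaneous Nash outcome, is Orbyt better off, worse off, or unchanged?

Backward induction with Nexon moving first.
- Std1: BR = Y, leader payoff 11.
- Std2: BR = Z, leader payoff 14.
- Std3: BR = Z, leader payoff 2.
- Std4: BR = Z, leader payoff 10.
Maximizing over 11, 14, 2, 10, Nexon chooses Std2. Subgame-perfect outcome: (Std2, Z) with payoffs (14, 14).
Now find the simultaneous Nash equilibrium.
Nexon's best replies: W→Std1; X→Std4; Y→Std4; Z→Std2.
Orbyt's best replies: Std1→Y; Std2→Z; Std3→Z; Std4→Z.
The unique mutual best reply is (Std2, Z), giving (14, 14).
Orbyt earns 14 sequentially versus 14 at the Nash outcome: unchanged.

unchanged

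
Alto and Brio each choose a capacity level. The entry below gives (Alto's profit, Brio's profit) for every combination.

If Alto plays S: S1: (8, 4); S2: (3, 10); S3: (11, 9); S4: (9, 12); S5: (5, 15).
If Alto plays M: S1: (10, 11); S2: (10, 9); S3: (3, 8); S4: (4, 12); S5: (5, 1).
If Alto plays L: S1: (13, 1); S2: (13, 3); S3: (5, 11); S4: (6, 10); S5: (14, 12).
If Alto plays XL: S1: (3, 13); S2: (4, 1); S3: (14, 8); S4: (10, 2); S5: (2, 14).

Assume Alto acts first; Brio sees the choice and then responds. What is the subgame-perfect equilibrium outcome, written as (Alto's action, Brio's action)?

(L, S5)

Backward induction with Alto moving first.
- S → Brio plays S5 (best of 4, 10, 9, 12, 15); Alto gets 5.
- M → Brio plays S4 (best of 11, 9, 8, 12, 1); Alto gets 4.
- L → Brio plays S5 (best of 1, 3, 11, 10, 12); Alto gets 14.
- XL → Brio plays S5 (best of 13, 1, 8, 2, 14); Alto gets 2.
Alto's induced payoffs are 5, 4, 14, 2, so Alto commits to L. Subgame-perfect outcome: (L, S5) with payoffs (14, 12).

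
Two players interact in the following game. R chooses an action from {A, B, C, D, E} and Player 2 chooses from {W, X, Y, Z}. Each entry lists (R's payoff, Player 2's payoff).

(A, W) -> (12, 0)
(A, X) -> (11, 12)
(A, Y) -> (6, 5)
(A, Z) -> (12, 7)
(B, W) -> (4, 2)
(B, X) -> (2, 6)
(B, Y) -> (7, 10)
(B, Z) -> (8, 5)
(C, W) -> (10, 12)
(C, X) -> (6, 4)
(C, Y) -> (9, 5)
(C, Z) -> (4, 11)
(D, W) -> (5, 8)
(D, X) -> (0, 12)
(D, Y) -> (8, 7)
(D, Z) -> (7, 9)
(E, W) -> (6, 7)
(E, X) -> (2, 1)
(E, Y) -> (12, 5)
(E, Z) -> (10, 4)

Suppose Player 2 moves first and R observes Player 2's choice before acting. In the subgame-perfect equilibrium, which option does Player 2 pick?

R best-responds to each possible Player 2 move:
- W: BR = A, leader payoff 0.
- X: BR = A, leader payoff 12.
- Y: BR = E, leader payoff 5.
- Z: BR = A, leader payoff 7.
Maximizing over 0, 12, 5, 7, Player 2 chooses X. Subgame-perfect outcome: (A, X) with payoffs (11, 12).

X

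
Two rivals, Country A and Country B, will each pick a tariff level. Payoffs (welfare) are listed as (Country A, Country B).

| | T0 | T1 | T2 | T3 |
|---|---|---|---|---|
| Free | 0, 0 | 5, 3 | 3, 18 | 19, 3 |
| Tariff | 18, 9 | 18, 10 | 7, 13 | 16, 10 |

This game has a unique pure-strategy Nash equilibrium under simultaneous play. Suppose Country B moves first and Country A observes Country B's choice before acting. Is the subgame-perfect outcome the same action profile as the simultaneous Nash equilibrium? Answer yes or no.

Work backward from Country A's decision.
- T0: Country A compares 0, 18 and picks Tariff; Country B would get 9.
- T1: Country A compares 5, 18 and picks Tariff; Country B would get 10.
- T2: Country A compares 3, 7 and picks Tariff; Country B would get 13.
- T3: Country A compares 19, 16 and picks Free; Country B would get 3.
Country B's induced payoffs are 9, 10, 13, 3, so Country B commits to T2. Subgame-perfect outcome: (Tariff, T2) with payoffs (7, 13).
Now find the simultaneous Nash equilibrium.
Country A's best replies: T0→Tariff; T1→Tariff; T2→Tariff; T3→Free.
Country B's best replies: Free→T2; Tariff→T2.
Only (Tariff, T2) has each player best-responding; Nash payoffs (7, 13).
Sequential outcome (Tariff, T2) coincides with the Nash profile (Tariff, T2).

yes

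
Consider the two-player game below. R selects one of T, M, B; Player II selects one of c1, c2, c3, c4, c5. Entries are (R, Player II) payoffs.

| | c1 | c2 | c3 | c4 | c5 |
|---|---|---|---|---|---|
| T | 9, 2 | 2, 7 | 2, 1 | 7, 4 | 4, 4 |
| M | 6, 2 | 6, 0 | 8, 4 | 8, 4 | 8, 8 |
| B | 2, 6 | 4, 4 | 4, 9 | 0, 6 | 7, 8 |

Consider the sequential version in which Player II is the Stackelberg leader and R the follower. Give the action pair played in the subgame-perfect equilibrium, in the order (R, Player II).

(M, c5)

R best-responds to each possible Player II move:
- c1 → R plays T (best of 9, 6, 2); Player II gets 2.
- c2 → R plays M (best of 2, 6, 4); Player II gets 0.
- c3 → R plays M (best of 2, 8, 4); Player II gets 4.
- c4 → R plays M (best of 7, 8, 0); Player II gets 4.
- c5 → R plays M (best of 4, 8, 7); Player II gets 8.
Maximizing over 2, 0, 4, 4, 8, Player II chooses c5. Subgame-perfect outcome: (M, c5) with payoffs (8, 8).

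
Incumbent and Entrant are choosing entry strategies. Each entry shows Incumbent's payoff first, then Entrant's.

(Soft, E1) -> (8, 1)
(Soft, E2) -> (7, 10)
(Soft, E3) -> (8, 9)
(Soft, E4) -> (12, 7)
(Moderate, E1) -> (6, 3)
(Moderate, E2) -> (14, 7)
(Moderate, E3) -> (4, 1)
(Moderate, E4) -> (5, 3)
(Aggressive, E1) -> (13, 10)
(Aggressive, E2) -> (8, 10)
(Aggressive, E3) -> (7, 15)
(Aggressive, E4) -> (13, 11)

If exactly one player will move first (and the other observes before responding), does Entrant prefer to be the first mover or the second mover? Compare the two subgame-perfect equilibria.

first

If Incumbent leads: Entrant's best replies are Soft→E2, Moderate→E2, Aggressive→E3; Incumbent's induced payoffs 7, 14, 7; outcome (Moderate, E2), payoffs (14, 7).
If Entrant leads: Incumbent's best replies are E1→Aggressive, E2→Moderate, E3→Soft, E4→Aggressive; Entrant's induced payoffs 10, 7, 9, 11; outcome (Aggressive, E4), payoffs (13, 11).
Entrant gets 11 moving first and 7 moving second, so Entrant prefers to move first.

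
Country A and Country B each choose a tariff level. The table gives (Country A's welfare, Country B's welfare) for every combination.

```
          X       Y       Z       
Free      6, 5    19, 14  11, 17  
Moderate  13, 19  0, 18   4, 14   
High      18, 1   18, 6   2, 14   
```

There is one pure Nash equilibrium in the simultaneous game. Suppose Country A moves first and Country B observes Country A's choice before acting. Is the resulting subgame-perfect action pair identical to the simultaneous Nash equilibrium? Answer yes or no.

Work backward from Country B's decision.
- Free → Country B plays Z (best of 5, 14, 17); Country A gets 11.
- Moderate → Country B plays X (best of 19, 18, 14); Country A gets 13.
- High → Country B plays Z (best of 1, 6, 14); Country A gets 2.
Country A's induced payoffs are 11, 13, 2, so Country A commits to Moderate. Subgame-perfect outcome: (Moderate, X) with payoffs (13, 19).
Now find the simultaneous Nash equilibrium.
Country A's best replies: X→High; Y→Free; Z→Free.
Country B's best replies: Free→Z; Moderate→X; High→Z.
Only (Free, Z) has each player best-responding; Nash payoffs (11, 17).
Sequential outcome (Moderate, X) differs from the Nash profile (Free, Z).

no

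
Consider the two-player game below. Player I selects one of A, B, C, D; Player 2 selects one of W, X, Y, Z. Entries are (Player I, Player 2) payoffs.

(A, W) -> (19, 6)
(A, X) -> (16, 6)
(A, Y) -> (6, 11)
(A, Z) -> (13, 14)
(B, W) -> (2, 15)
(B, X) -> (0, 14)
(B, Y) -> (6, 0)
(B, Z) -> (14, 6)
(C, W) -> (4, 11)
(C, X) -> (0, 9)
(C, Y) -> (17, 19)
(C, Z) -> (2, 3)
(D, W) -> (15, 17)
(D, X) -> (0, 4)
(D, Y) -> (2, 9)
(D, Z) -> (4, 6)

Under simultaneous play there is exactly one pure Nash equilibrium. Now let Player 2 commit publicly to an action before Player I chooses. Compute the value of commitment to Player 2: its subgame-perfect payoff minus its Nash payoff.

Player I best-responds to each possible Player 2 move:
- W → Player I plays A (best of 19, 2, 4, 15); Player 2 gets 6.
- X → Player I plays A (best of 16, 0, 0, 0); Player 2 gets 6.
- Y → Player I plays C (best of 6, 6, 17, 2); Player 2 gets 19.
- Z → Player I plays B (best of 13, 14, 2, 4); Player 2 gets 6.
Among 6, 6, 19, 6, the best is 19 at Y. Subgame-perfect outcome: (C, Y) with payoffs (17, 19).
For the simultaneous game, intersect best replies.
Player I's best replies: W→A; X→A; Y→C; Z→B.
Player 2's best replies: A→Z; B→W; C→Y; D→W.
The unique mutual best reply is (C, Y), giving (17, 19).
Player 2's commitment gain: 19 − 19 = 0.

0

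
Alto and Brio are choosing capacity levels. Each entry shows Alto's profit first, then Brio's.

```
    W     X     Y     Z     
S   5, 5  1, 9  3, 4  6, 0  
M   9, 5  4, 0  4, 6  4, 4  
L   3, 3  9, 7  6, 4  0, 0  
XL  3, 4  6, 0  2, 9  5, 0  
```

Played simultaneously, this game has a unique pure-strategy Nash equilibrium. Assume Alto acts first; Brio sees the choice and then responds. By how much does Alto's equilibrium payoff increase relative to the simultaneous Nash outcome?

0

Backward induction with Alto moving first.
- S: BR = X, leader payoff 1.
- M: BR = Y, leader payoff 4.
- L: BR = X, leader payoff 9.
- XL: BR = Y, leader payoff 2.
Maximizing over 1, 4, 9, 2, Alto chooses L. Subgame-perfect outcome: (L, X) with payoffs (9, 7).
For the simultaneous game, intersect best replies.
Alto's best replies: W→M; X→L; Y→L; Z→S.
Brio's best replies: S→X; M→Y; L→X; XL→Y.
The unique mutual best reply is (L, X), giving (9, 7).
Alto's commitment gain: 9 − 9 = 0.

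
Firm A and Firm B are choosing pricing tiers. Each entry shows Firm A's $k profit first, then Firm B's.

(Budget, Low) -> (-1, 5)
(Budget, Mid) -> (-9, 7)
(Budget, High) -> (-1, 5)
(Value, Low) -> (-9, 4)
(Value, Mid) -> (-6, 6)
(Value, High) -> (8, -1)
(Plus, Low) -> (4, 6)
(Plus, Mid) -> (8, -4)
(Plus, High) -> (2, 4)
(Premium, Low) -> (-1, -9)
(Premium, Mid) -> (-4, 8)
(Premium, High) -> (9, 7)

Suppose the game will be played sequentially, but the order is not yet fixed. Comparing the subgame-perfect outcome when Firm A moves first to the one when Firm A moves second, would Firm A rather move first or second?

If Firm A leads: Firm B's best replies are Budget→Mid, Value→Mid, Plus→Low, Premium→Mid; Firm A's induced payoffs -9, -6, 4, -4; outcome (Plus, Low), payoffs (4, 6).
If Firm B leads: Firm A's best replies are Low→Plus, Mid→Plus, High→Premium; Firm B's induced payoffs 6, -4, 7; outcome (Premium, High), payoffs (9, 7).
Firm A gets 4 moving first and 9 moving second, so Firm A prefers to move second.

second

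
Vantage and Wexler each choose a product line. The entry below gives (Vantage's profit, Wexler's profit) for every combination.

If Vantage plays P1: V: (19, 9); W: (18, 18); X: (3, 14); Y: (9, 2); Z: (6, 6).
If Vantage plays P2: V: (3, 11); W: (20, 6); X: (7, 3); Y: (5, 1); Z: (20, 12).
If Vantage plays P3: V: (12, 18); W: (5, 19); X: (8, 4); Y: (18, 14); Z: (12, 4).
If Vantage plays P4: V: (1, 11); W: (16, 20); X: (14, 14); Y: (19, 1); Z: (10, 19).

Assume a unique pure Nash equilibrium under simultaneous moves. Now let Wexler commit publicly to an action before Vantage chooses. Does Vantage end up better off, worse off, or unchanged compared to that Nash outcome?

worse off

Vantage best-responds to each possible Wexler move:
- V: BR = P1, leader payoff 9.
- W: BR = P2, leader payoff 6.
- X: BR = P4, leader payoff 14.
- Y: BR = P4, leader payoff 1.
- Z: BR = P2, leader payoff 12.
Wexler's induced payoffs are 9, 6, 14, 1, 12, so Wexler commits to X. Subgame-perfect outcome: (P4, X) with payoffs (14, 14).
For the simultaneous game, intersect best replies.
Vantage's best replies: V→P1; W→P2; X→P4; Y→P4; Z→P2.
Wexler's best replies: P1→W; P2→Z; P3→W; P4→W.
Only (P2, Z) has each player best-responding; Nash payoffs (20, 12).
Vantage earns 14 sequentially versus 20 at the Nash outcome: worse off.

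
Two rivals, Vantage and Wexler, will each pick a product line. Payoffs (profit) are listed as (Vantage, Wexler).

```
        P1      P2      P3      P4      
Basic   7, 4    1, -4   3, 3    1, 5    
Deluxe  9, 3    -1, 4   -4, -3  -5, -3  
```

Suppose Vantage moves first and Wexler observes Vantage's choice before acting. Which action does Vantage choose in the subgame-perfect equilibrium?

Basic

Backward induction with Vantage moving first.
- Basic: BR = P4, leader payoff 1.
- Deluxe: BR = P2, leader payoff -1.
Vantage's induced payoffs are 1, -1, so Vantage commits to Basic. Subgame-perfect outcome: (Basic, P4) with payoffs (1, 5).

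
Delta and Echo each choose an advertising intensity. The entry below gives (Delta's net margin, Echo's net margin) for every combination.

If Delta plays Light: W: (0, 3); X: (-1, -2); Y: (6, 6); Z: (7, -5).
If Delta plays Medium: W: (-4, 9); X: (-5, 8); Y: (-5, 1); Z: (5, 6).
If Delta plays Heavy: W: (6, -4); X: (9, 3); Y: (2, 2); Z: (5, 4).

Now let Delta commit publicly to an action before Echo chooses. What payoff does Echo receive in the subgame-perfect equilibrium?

6

Work backward from Echo's decision.
- Light: BR = Y, leader payoff 6.
- Medium: BR = W, leader payoff -4.
- Heavy: BR = Z, leader payoff 5.
Delta's induced payoffs are 6, -4, 5, so Delta commits to Light. Subgame-perfect outcome: (Light, Y) with payoffs (6, 6).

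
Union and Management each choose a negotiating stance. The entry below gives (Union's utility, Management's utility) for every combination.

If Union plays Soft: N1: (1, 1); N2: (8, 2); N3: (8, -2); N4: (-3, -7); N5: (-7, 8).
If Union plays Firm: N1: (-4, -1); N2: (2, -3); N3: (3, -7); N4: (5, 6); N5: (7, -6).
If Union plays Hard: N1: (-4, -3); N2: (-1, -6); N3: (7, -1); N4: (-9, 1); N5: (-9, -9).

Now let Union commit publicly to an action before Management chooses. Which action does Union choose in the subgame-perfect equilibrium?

Backward induction with Union moving first.
- Soft: BR = N5, leader payoff -7.
- Firm: BR = N4, leader payoff 5.
- Hard: BR = N4, leader payoff -9.
Maximizing over -7, 5, -9, Union chooses Firm. Subgame-perfect outcome: (Firm, N4) with payoffs (5, 6).

Firm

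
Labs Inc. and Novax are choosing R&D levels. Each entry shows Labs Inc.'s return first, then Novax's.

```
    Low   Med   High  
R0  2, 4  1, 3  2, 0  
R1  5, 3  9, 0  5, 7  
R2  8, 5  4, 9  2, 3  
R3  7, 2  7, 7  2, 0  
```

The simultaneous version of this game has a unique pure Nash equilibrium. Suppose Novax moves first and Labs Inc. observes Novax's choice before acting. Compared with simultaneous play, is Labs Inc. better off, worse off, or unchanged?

Work backward from Labs Inc.'s decision.
- Low: Labs Inc. compares 2, 5, 8, 7 and picks R2; Novax would get 5.
- Med: Labs Inc. compares 1, 9, 4, 7 and picks R1; Novax would get 0.
- High: Labs Inc. compares 2, 5, 2, 2 and picks R1; Novax would get 7.
Novax's induced payoffs are 5, 0, 7, so Novax commits to High. Subgame-perfect outcome: (R1, High) with payoffs (5, 7).
For the simultaneous game, intersect best replies.
Labs Inc.'s best replies: Low→R2; Med→R1; High→R1.
Novax's best replies: R0→Low; R1→High; R2→Med; R3→Med.
Only (R1, High) has each player best-responding; Nash payoffs (5, 7).
Labs Inc. earns 5 sequentially versus 5 at the Nash outcome: unchanged.

unchanged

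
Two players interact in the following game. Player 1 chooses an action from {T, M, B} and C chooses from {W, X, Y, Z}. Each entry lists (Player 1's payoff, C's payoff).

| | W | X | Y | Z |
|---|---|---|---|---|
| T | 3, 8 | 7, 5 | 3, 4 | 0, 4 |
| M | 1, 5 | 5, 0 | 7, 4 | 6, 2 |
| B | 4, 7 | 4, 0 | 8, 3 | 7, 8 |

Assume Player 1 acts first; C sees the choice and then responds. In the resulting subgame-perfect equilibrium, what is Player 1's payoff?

Backward induction with Player 1 moving first.
- T: BR = W, leader payoff 3.
- M: BR = W, leader payoff 1.
- B: BR = Z, leader payoff 7.
Among 3, 1, 7, the best is 7 at B. Subgame-perfect outcome: (B, Z) with payoffs (7, 8).

7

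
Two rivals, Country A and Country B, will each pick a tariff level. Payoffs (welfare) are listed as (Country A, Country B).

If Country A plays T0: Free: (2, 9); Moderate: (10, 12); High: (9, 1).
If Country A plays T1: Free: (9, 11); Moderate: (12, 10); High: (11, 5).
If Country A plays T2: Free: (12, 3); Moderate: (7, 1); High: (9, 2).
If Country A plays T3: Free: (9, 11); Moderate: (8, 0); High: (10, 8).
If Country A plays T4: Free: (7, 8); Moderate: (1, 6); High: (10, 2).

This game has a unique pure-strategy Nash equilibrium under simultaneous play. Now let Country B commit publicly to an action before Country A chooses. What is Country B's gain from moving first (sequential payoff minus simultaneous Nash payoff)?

Solve by backward induction (Country B leads).
- Free: Country A compares 2, 9, 12, 9, 7 and picks T2; Country B would get 3.
- Moderate: Country A compares 10, 12, 7, 8, 1 and picks T1; Country B would get 10.
- High: Country A compares 9, 11, 9, 10, 10 and picks T1; Country B would get 5.
Maximizing over 3, 10, 5, Country B chooses Moderate. Subgame-perfect outcome: (T1, Moderate) with payoffs (12, 10).
For the simultaneous game, intersect best replies.
Country A's best replies: Free→T2; Moderate→T1; High→T1.
Country B's best replies: T0→Moderate; T1→Free; T2→Free; T3→Free; T4→Free.
The unique mutual best reply is (T2, Free), giving (12, 3).
Country B's commitment gain: 10 − 3 = 7.

7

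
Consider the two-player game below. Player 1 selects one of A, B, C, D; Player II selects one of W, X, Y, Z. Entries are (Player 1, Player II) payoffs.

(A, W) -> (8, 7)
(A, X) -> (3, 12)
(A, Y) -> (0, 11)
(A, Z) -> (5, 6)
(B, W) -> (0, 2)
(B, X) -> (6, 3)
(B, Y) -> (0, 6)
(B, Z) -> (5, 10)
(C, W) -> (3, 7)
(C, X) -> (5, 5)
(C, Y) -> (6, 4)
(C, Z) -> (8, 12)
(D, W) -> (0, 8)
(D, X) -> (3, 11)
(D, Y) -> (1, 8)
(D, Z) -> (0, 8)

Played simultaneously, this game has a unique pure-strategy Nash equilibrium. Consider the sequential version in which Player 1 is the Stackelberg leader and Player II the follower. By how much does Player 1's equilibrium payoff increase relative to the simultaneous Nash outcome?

Work backward from Player II's decision.
- A: Player II compares 7, 12, 11, 6 and picks X; Player 1 would get 3.
- B: Player II compares 2, 3, 6, 10 and picks Z; Player 1 would get 5.
- C: Player II compares 7, 5, 4, 12 and picks Z; Player 1 would get 8.
- D: Player II compares 8, 11, 8, 8 and picks X; Player 1 would get 3.
Among 3, 5, 8, 3, the best is 8 at C. Subgame-perfect outcome: (C, Z) with payoffs (8, 12).
Now find the simultaneous Nash equilibrium.
Player 1's best replies: W→A; X→B; Y→C; Z→C.
Player II's best replies: A→X; B→Z; C→Z; D→X.
The unique mutual best reply is (C, Z), giving (8, 12).
Player 1's commitment gain: 8 − 8 = 0.

0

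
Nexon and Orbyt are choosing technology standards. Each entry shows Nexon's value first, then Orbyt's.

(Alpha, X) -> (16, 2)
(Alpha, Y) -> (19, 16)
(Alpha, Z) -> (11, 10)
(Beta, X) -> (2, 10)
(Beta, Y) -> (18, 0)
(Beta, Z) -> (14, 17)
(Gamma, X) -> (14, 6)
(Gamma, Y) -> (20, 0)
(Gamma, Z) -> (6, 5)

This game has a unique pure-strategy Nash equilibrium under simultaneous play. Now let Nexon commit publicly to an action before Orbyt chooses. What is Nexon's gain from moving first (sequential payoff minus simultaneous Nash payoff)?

5

Solve by backward induction (Nexon leads).
- Alpha: Orbyt compares 2, 16, 10 and picks Y; Nexon would get 19.
- Beta: Orbyt compares 10, 0, 17 and picks Z; Nexon would get 14.
- Gamma: Orbyt compares 6, 0, 5 and picks X; Nexon would get 14.
Nexon's induced payoffs are 19, 14, 14, so Nexon commits to Alpha. Subgame-perfect outcome: (Alpha, Y) with payoffs (19, 16).
Under simultaneous play:
Nexon's best replies: X→Alpha; Y→Gamma; Z→Beta.
Orbyt's best replies: Alpha→Y; Beta→Z; Gamma→X.
The unique mutual best reply is (Beta, Z), giving (14, 17).
Nexon's commitment gain: 19 − 14 = 5.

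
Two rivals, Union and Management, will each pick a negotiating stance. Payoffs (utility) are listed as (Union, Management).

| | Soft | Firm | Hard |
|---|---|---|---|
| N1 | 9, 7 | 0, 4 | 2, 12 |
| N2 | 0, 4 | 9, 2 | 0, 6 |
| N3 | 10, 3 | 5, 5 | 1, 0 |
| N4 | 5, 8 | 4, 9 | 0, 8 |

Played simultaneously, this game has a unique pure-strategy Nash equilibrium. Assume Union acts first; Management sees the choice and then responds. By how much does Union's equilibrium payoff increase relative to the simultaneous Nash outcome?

3

Solve by backward induction (Union leads).
- N1: BR = Hard, leader payoff 2.
- N2: BR = Hard, leader payoff 0.
- N3: BR = Firm, leader payoff 5.
- N4: BR = Firm, leader payoff 4.
Union's induced payoffs are 2, 0, 5, 4, so Union commits to N3. Subgame-perfect outcome: (N3, Firm) with payoffs (5, 5).
Now find the simultaneous Nash equilibrium.
Union's best replies: Soft→N3; Firm→N2; Hard→N1.
Management's best replies: N1→Hard; N2→Hard; N3→Firm; N4→Firm.
The unique mutual best reply is (N1, Hard), giving (2, 12).
Union's commitment gain: 5 − 2 = 3.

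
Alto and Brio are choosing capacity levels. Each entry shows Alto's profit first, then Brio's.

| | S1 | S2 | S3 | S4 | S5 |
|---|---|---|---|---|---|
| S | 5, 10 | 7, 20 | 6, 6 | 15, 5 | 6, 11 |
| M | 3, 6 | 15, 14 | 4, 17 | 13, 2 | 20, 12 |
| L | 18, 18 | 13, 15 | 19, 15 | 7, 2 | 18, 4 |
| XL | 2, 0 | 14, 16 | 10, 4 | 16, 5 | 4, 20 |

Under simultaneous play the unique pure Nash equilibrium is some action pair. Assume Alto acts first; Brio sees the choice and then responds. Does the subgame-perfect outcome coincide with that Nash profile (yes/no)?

Work backward from Brio's decision.
- S: BR = S2, leader payoff 7.
- M: BR = S3, leader payoff 4.
- L: BR = S1, leader payoff 18.
- XL: BR = S5, leader payoff 4.
Among 7, 4, 18, 4, the best is 18 at L. Subgame-perfect outcome: (L, S1) with payoffs (18, 18).
Under simultaneous play:
Alto's best replies: S1→L; S2→M; S3→L; S4→XL; S5→M.
Brio's best replies: S→S2; M→S3; L→S1; XL→S5.
The unique mutual best reply is (L, S1), giving (18, 18).
Sequential outcome (L, S1) coincides with the Nash profile (L, S1).

yes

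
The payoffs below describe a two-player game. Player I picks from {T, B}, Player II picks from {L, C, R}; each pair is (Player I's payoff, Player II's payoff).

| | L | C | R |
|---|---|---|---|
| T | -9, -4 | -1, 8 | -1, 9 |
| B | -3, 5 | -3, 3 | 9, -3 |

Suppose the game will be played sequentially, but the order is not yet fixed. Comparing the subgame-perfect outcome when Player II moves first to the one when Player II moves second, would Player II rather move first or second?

If Player I leads: Player II's best replies are T→R, B→L; Player I's induced payoffs -1, -3; outcome (T, R), payoffs (-1, 9).
If Player II leads: Player I's best replies are L→B, C→T, R→B; Player II's induced payoffs 5, 8, -3; outcome (T, C), payoffs (-1, 8).
Player II gets 8 moving first and 9 moving second, so Player II prefers to move second.

second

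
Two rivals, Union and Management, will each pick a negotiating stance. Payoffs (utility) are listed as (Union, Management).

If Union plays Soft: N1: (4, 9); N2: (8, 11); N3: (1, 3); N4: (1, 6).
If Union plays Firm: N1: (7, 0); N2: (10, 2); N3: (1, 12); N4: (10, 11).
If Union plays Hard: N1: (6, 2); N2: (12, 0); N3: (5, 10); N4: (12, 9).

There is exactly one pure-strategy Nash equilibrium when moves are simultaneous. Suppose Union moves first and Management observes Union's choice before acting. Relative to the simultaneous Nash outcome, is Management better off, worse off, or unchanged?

Management best-responds to each possible Union move:
- Soft: Management compares 9, 11, 3, 6 and picks N2; Union would get 8.
- Firm: Management compares 0, 2, 12, 11 and picks N3; Union would get 1.
- Hard: Management compares 2, 0, 10, 9 and picks N3; Union would get 5.
Among 8, 1, 5, the best is 8 at Soft. Subgame-perfect outcome: (Soft, N2) with payoffs (8, 11).
Now find the simultaneous Nash equilibrium.
Union's best replies: N1→Firm; N2→Hard; N3→Hard; N4→Hard.
Management's best replies: Soft→N2; Firm→N3; Hard→N3.
Only (Hard, N3) has each player best-responding; Nash payoffs (5, 10).
Management earns 11 sequentially versus 10 at the Nash outcome: better off.

better off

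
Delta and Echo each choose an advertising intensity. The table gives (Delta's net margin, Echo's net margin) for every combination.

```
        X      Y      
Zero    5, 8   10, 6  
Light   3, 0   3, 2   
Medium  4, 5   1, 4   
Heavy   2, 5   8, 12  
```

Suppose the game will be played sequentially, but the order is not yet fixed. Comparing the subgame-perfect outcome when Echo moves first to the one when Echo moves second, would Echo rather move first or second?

second

If Delta leads: Echo's best replies are Zero→X, Light→Y, Medium→X, Heavy→Y; Delta's induced payoffs 5, 3, 4, 8; outcome (Heavy, Y), payoffs (8, 12).
If Echo leads: Delta's best replies are X→Zero, Y→Zero; Echo's induced payoffs 8, 6; outcome (Zero, X), payoffs (5, 8).
Echo gets 8 moving first and 12 moving second, so Echo prefers to move second.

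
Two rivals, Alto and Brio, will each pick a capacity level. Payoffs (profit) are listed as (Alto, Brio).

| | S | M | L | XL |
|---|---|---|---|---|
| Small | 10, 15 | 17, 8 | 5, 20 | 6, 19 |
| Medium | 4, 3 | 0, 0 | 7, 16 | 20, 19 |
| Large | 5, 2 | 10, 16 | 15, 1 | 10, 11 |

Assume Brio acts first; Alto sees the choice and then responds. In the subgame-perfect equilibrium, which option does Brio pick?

Alto best-responds to each possible Brio move:
- S: Alto compares 10, 4, 5 and picks Small; Brio would get 15.
- M: Alto compares 17, 0, 10 and picks Small; Brio would get 8.
- L: Alto compares 5, 7, 15 and picks Large; Brio would get 1.
- XL: Alto compares 6, 20, 10 and picks Medium; Brio would get 19.
Maximizing over 15, 8, 1, 19, Brio chooses XL. Subgame-perfect outcome: (Medium, XL) with payoffs (20, 19).

XL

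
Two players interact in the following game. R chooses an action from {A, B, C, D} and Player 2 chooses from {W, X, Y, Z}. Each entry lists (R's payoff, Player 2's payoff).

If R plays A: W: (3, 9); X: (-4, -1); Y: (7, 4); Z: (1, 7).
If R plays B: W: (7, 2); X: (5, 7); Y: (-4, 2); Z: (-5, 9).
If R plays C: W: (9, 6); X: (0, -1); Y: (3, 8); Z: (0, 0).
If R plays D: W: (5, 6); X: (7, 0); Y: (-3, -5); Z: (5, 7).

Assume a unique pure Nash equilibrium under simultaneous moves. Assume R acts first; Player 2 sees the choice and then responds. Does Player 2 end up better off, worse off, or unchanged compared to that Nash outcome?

unchanged

Work backward from Player 2's decision.
- A → Player 2 plays W (best of 9, -1, 4, 7); R gets 3.
- B → Player 2 plays Z (best of 2, 7, 2, 9); R gets -5.
- C → Player 2 plays Y (best of 6, -1, 8, 0); R gets 3.
- D → Player 2 plays Z (best of 6, 0, -5, 7); R gets 5.
Among 3, -5, 3, 5, the best is 5 at D. Subgame-perfect outcome: (D, Z) with payoffs (5, 7).
Under simultaneous play:
R's best replies: W→C; X→D; Y→A; Z→D.
Player 2's best replies: A→W; B→Z; C→Y; D→Z.
The unique mutual best reply is (D, Z), giving (5, 7).
Player 2 earns 7 sequentially versus 7 at the Nash outcome: unchanged.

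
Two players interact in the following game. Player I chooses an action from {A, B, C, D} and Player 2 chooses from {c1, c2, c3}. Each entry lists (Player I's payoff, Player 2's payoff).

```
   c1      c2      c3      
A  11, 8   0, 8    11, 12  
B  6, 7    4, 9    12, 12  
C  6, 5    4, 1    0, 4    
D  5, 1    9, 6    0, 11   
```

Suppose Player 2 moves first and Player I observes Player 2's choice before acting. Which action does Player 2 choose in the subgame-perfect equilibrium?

c3

Work backward from Player I's decision.
- c1 → Player I plays A (best of 11, 6, 6, 5); Player 2 gets 8.
- c2 → Player I plays D (best of 0, 4, 4, 9); Player 2 gets 6.
- c3 → Player I plays B (best of 11, 12, 0, 0); Player 2 gets 12.
Among 8, 6, 12, the best is 12 at c3. Subgame-perfect outcome: (B, c3) with payoffs (12, 12).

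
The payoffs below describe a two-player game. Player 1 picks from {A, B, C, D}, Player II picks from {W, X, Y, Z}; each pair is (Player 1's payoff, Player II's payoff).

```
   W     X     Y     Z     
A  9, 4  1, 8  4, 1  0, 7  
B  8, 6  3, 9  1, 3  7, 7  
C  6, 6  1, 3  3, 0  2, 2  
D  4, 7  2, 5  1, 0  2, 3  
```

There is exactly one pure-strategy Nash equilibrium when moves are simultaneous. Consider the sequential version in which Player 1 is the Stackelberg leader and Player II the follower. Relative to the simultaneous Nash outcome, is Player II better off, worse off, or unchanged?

Solve by backward induction (Player 1 leads).
- A: BR = X, leader payoff 1.
- B: BR = X, leader payoff 3.
- C: BR = W, leader payoff 6.
- D: BR = W, leader payoff 4.
Among 1, 3, 6, 4, the best is 6 at C. Subgame-perfect outcome: (C, W) with payoffs (6, 6).
Now find the simultaneous Nash equilibrium.
Player 1's best replies: W→A; X→B; Y→A; Z→B.
Player II's best replies: A→X; B→X; C→W; D→W.
Only (B, X) has each player best-responding; Nash payoffs (3, 9).
Player II earns 6 sequentially versus 9 at the Nash outcome: worse off.

worse off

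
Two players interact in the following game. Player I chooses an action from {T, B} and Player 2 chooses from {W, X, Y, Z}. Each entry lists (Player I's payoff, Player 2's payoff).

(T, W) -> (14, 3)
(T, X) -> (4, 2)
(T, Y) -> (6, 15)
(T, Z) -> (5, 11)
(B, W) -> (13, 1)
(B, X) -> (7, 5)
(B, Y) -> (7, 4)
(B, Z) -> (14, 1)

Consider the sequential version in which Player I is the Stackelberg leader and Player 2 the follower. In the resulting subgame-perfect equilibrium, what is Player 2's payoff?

5

Work backward from Player 2's decision.
- T: BR = Y, leader payoff 6.
- B: BR = X, leader payoff 7.
Player I's induced payoffs are 6, 7, so Player I commits to B. Subgame-perfect outcome: (B, X) with payoffs (7, 5).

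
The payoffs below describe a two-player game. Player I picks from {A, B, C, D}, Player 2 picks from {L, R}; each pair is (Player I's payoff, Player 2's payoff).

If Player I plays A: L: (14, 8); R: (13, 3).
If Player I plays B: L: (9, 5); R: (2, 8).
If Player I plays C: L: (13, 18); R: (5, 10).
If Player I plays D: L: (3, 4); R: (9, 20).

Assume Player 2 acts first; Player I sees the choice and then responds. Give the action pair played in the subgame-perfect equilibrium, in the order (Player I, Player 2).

(A, L)

Work backward from Player I's decision.
- L → Player I plays A (best of 14, 9, 13, 3); Player 2 gets 8.
- R → Player I plays A (best of 13, 2, 5, 9); Player 2 gets 3.
Player 2's induced payoffs are 8, 3, so Player 2 commits to L. Subgame-perfect outcome: (A, L) with payoffs (14, 8).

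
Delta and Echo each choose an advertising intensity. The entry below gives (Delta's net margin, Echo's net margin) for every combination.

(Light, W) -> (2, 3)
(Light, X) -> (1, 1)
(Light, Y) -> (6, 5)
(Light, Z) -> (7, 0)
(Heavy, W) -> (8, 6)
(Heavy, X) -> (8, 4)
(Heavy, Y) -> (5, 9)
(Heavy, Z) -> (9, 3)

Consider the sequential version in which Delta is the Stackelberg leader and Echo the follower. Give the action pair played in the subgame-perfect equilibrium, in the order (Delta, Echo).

Work backward from Echo's decision.
- Light: Echo compares 3, 1, 5, 0 and picks Y; Delta would get 6.
- Heavy: Echo compares 6, 4, 9, 3 and picks Y; Delta would get 5.
Maximizing over 6, 5, Delta chooses Light. Subgame-perfect outcome: (Light, Y) with payoffs (6, 5).

(Light, Y)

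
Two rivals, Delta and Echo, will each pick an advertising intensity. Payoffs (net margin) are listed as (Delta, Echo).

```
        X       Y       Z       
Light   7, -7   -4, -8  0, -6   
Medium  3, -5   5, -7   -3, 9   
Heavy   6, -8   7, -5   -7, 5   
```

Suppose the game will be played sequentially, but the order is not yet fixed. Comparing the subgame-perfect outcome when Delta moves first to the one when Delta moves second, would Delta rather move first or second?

If Delta leads: Echo's best replies are Light→Z, Medium→Z, Heavy→Z; Delta's induced payoffs 0, -3, -7; outcome (Light, Z), payoffs (0, -6).
If Echo leads: Delta's best replies are X→Light, Y→Heavy, Z→Light; Echo's induced payoffs -7, -5, -6; outcome (Heavy, Y), payoffs (7, -5).
Delta gets 0 moving first and 7 moving second, so Delta prefers to move second.

second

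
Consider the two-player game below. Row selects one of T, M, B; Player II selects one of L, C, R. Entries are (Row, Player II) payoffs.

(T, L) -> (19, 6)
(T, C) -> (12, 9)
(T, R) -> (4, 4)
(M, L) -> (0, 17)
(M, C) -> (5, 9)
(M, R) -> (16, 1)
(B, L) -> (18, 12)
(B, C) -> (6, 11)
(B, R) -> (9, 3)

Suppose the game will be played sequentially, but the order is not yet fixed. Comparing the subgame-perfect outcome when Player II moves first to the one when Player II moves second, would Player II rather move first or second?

If Row leads: Player II's best replies are T→C, M→L, B→L; Row's induced payoffs 12, 0, 18; outcome (B, L), payoffs (18, 12).
If Player II leads: Row's best replies are L→T, C→T, R→M; Player II's induced payoffs 6, 9, 1; outcome (T, C), payoffs (12, 9).
Player II gets 9 moving first and 12 moving second, so Player II prefers to move second.

second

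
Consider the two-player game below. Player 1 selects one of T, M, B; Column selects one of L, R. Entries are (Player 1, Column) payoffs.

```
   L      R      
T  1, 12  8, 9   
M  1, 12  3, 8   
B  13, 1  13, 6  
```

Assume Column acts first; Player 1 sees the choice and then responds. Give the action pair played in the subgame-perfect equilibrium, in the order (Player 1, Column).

(B, R)

Player 1 best-responds to each possible Column move:
- L: Player 1 compares 1, 1, 13 and picks B; Column would get 1.
- R: Player 1 compares 8, 3, 13 and picks B; Column would get 6.
Column's induced payoffs are 1, 6, so Column commits to R. Subgame-perfect outcome: (B, R) with payoffs (13, 6).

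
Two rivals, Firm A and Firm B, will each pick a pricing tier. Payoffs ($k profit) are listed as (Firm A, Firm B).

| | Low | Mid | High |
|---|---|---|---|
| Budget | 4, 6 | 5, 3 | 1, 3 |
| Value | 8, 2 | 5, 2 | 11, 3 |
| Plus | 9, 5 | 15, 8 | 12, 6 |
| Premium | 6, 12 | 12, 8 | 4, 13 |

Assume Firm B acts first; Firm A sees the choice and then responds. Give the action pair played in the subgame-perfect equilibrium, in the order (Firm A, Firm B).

Backward induction with Firm B moving first.
- Low: Firm A compares 4, 8, 9, 6 and picks Plus; Firm B would get 5.
- Mid: Firm A compares 5, 5, 15, 12 and picks Plus; Firm B would get 8.
- High: Firm A compares 1, 11, 12, 4 and picks Plus; Firm B would get 6.
Firm B's induced payoffs are 5, 8, 6, so Firm B commits to Mid. Subgame-perfect outcome: (Plus, Mid) with payoffs (15, 8).

(Plus, Mid)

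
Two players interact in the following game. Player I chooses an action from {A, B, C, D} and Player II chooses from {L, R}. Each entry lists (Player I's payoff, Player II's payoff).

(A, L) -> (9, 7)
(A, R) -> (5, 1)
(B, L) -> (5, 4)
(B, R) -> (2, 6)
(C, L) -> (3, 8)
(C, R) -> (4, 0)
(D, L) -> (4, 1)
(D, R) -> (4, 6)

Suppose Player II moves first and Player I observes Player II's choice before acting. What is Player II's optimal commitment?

L

Solve by backward induction (Player II leads).
- L: Player I compares 9, 5, 3, 4 and picks A; Player II would get 7.
- R: Player I compares 5, 2, 4, 4 and picks A; Player II would get 1.
Among 7, 1, the best is 7 at L. Subgame-perfect outcome: (A, L) with payoffs (9, 7).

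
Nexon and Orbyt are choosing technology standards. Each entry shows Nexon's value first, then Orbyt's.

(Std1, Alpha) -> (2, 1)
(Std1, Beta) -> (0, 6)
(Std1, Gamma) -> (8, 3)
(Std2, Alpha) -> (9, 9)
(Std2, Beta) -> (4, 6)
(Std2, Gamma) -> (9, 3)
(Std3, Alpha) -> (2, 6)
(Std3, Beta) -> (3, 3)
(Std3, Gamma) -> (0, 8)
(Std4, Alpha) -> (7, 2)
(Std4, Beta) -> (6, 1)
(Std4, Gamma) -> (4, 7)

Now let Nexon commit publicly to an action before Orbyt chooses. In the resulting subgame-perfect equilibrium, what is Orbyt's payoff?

9

Solve by backward induction (Nexon leads).
- Std1 → Orbyt plays Beta (best of 1, 6, 3); Nexon gets 0.
- Std2 → Orbyt plays Alpha (best of 9, 6, 3); Nexon gets 9.
- Std3 → Orbyt plays Gamma (best of 6, 3, 8); Nexon gets 0.
- Std4 → Orbyt plays Gamma (best of 2, 1, 7); Nexon gets 4.
Maximizing over 0, 9, 0, 4, Nexon chooses Std2. Subgame-perfect outcome: (Std2, Alpha) with payoffs (9, 9).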